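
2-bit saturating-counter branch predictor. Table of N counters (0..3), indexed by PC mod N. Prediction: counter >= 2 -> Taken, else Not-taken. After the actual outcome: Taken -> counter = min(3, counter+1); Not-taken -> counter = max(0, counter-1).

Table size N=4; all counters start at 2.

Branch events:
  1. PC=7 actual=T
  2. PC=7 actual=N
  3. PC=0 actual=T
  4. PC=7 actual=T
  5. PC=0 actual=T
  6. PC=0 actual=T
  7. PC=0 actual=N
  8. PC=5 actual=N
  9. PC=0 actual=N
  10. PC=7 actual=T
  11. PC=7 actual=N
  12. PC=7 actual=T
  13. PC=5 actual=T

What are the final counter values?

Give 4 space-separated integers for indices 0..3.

Answer: 1 2 2 3

Derivation:
Ev 1: PC=7 idx=3 pred=T actual=T -> ctr[3]=3
Ev 2: PC=7 idx=3 pred=T actual=N -> ctr[3]=2
Ev 3: PC=0 idx=0 pred=T actual=T -> ctr[0]=3
Ev 4: PC=7 idx=3 pred=T actual=T -> ctr[3]=3
Ev 5: PC=0 idx=0 pred=T actual=T -> ctr[0]=3
Ev 6: PC=0 idx=0 pred=T actual=T -> ctr[0]=3
Ev 7: PC=0 idx=0 pred=T actual=N -> ctr[0]=2
Ev 8: PC=5 idx=1 pred=T actual=N -> ctr[1]=1
Ev 9: PC=0 idx=0 pred=T actual=N -> ctr[0]=1
Ev 10: PC=7 idx=3 pred=T actual=T -> ctr[3]=3
Ev 11: PC=7 idx=3 pred=T actual=N -> ctr[3]=2
Ev 12: PC=7 idx=3 pred=T actual=T -> ctr[3]=3
Ev 13: PC=5 idx=1 pred=N actual=T -> ctr[1]=2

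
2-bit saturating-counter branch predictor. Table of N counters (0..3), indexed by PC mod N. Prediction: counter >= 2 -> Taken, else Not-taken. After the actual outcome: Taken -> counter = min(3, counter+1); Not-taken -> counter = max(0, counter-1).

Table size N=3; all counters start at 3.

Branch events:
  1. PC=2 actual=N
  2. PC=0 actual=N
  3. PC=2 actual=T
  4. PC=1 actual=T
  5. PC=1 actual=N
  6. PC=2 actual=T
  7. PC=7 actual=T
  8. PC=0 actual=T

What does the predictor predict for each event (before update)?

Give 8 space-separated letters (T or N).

Answer: T T T T T T T T

Derivation:
Ev 1: PC=2 idx=2 pred=T actual=N -> ctr[2]=2
Ev 2: PC=0 idx=0 pred=T actual=N -> ctr[0]=2
Ev 3: PC=2 idx=2 pred=T actual=T -> ctr[2]=3
Ev 4: PC=1 idx=1 pred=T actual=T -> ctr[1]=3
Ev 5: PC=1 idx=1 pred=T actual=N -> ctr[1]=2
Ev 6: PC=2 idx=2 pred=T actual=T -> ctr[2]=3
Ev 7: PC=7 idx=1 pred=T actual=T -> ctr[1]=3
Ev 8: PC=0 idx=0 pred=T actual=T -> ctr[0]=3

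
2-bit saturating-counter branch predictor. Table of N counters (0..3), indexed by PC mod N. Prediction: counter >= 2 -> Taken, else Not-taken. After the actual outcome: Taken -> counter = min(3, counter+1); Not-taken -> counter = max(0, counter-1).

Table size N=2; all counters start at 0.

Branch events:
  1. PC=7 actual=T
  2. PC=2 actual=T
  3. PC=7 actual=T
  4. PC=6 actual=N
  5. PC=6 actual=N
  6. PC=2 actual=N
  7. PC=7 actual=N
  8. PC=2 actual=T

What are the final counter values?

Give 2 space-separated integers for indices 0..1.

Ev 1: PC=7 idx=1 pred=N actual=T -> ctr[1]=1
Ev 2: PC=2 idx=0 pred=N actual=T -> ctr[0]=1
Ev 3: PC=7 idx=1 pred=N actual=T -> ctr[1]=2
Ev 4: PC=6 idx=0 pred=N actual=N -> ctr[0]=0
Ev 5: PC=6 idx=0 pred=N actual=N -> ctr[0]=0
Ev 6: PC=2 idx=0 pred=N actual=N -> ctr[0]=0
Ev 7: PC=7 idx=1 pred=T actual=N -> ctr[1]=1
Ev 8: PC=2 idx=0 pred=N actual=T -> ctr[0]=1

Answer: 1 1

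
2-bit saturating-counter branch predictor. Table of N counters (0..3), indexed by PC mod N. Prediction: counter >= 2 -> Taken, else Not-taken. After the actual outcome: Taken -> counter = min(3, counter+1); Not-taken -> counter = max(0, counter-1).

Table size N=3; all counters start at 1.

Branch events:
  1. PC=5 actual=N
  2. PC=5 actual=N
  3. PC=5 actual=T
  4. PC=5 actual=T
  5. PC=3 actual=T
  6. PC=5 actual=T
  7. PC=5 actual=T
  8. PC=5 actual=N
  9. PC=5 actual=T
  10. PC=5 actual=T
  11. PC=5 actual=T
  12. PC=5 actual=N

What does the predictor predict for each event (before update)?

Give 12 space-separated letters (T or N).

Answer: N N N N N T T T T T T T

Derivation:
Ev 1: PC=5 idx=2 pred=N actual=N -> ctr[2]=0
Ev 2: PC=5 idx=2 pred=N actual=N -> ctr[2]=0
Ev 3: PC=5 idx=2 pred=N actual=T -> ctr[2]=1
Ev 4: PC=5 idx=2 pred=N actual=T -> ctr[2]=2
Ev 5: PC=3 idx=0 pred=N actual=T -> ctr[0]=2
Ev 6: PC=5 idx=2 pred=T actual=T -> ctr[2]=3
Ev 7: PC=5 idx=2 pred=T actual=T -> ctr[2]=3
Ev 8: PC=5 idx=2 pred=T actual=N -> ctr[2]=2
Ev 9: PC=5 idx=2 pred=T actual=T -> ctr[2]=3
Ev 10: PC=5 idx=2 pred=T actual=T -> ctr[2]=3
Ev 11: PC=5 idx=2 pred=T actual=T -> ctr[2]=3
Ev 12: PC=5 idx=2 pred=T actual=N -> ctr[2]=2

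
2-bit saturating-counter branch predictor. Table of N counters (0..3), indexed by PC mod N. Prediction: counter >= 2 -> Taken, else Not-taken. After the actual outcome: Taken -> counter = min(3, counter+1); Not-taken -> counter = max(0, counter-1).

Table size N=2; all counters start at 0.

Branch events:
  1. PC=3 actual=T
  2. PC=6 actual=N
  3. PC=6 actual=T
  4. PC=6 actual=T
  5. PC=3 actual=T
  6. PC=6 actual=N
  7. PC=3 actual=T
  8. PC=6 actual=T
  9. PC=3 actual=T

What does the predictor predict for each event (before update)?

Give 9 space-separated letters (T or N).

Ev 1: PC=3 idx=1 pred=N actual=T -> ctr[1]=1
Ev 2: PC=6 idx=0 pred=N actual=N -> ctr[0]=0
Ev 3: PC=6 idx=0 pred=N actual=T -> ctr[0]=1
Ev 4: PC=6 idx=0 pred=N actual=T -> ctr[0]=2
Ev 5: PC=3 idx=1 pred=N actual=T -> ctr[1]=2
Ev 6: PC=6 idx=0 pred=T actual=N -> ctr[0]=1
Ev 7: PC=3 idx=1 pred=T actual=T -> ctr[1]=3
Ev 8: PC=6 idx=0 pred=N actual=T -> ctr[0]=2
Ev 9: PC=3 idx=1 pred=T actual=T -> ctr[1]=3

Answer: N N N N N T T N T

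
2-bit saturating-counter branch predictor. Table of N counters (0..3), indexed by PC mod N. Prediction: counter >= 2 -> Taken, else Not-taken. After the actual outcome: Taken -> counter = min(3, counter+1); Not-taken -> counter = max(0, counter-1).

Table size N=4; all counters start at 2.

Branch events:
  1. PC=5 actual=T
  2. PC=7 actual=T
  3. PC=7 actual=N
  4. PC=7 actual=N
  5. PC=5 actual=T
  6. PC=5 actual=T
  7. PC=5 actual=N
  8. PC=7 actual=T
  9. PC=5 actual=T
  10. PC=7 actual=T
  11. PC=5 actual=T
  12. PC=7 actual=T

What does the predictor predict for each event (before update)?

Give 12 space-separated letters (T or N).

Answer: T T T T T T T N T T T T

Derivation:
Ev 1: PC=5 idx=1 pred=T actual=T -> ctr[1]=3
Ev 2: PC=7 idx=3 pred=T actual=T -> ctr[3]=3
Ev 3: PC=7 idx=3 pred=T actual=N -> ctr[3]=2
Ev 4: PC=7 idx=3 pred=T actual=N -> ctr[3]=1
Ev 5: PC=5 idx=1 pred=T actual=T -> ctr[1]=3
Ev 6: PC=5 idx=1 pred=T actual=T -> ctr[1]=3
Ev 7: PC=5 idx=1 pred=T actual=N -> ctr[1]=2
Ev 8: PC=7 idx=3 pred=N actual=T -> ctr[3]=2
Ev 9: PC=5 idx=1 pred=T actual=T -> ctr[1]=3
Ev 10: PC=7 idx=3 pred=T actual=T -> ctr[3]=3
Ev 11: PC=5 idx=1 pred=T actual=T -> ctr[1]=3
Ev 12: PC=7 idx=3 pred=T actual=T -> ctr[3]=3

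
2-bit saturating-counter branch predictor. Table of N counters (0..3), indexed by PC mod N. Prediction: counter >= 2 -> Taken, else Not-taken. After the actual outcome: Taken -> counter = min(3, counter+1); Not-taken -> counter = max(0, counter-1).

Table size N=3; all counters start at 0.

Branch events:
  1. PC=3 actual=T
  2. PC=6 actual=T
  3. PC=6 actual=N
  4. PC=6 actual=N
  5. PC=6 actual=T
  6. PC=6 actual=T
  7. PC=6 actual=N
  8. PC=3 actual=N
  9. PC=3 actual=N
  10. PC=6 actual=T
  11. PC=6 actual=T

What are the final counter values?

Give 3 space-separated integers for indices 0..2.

Ev 1: PC=3 idx=0 pred=N actual=T -> ctr[0]=1
Ev 2: PC=6 idx=0 pred=N actual=T -> ctr[0]=2
Ev 3: PC=6 idx=0 pred=T actual=N -> ctr[0]=1
Ev 4: PC=6 idx=0 pred=N actual=N -> ctr[0]=0
Ev 5: PC=6 idx=0 pred=N actual=T -> ctr[0]=1
Ev 6: PC=6 idx=0 pred=N actual=T -> ctr[0]=2
Ev 7: PC=6 idx=0 pred=T actual=N -> ctr[0]=1
Ev 8: PC=3 idx=0 pred=N actual=N -> ctr[0]=0
Ev 9: PC=3 idx=0 pred=N actual=N -> ctr[0]=0
Ev 10: PC=6 idx=0 pred=N actual=T -> ctr[0]=1
Ev 11: PC=6 idx=0 pred=N actual=T -> ctr[0]=2

Answer: 2 0 0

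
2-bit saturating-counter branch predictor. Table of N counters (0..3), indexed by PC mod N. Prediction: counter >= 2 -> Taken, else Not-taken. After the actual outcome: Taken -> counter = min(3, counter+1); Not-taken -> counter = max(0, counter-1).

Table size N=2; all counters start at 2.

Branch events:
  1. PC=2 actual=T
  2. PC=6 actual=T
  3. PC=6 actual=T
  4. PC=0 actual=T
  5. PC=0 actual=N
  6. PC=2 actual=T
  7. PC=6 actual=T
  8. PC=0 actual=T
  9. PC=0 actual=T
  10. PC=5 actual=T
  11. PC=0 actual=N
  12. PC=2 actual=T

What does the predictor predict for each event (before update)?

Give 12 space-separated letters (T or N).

Ev 1: PC=2 idx=0 pred=T actual=T -> ctr[0]=3
Ev 2: PC=6 idx=0 pred=T actual=T -> ctr[0]=3
Ev 3: PC=6 idx=0 pred=T actual=T -> ctr[0]=3
Ev 4: PC=0 idx=0 pred=T actual=T -> ctr[0]=3
Ev 5: PC=0 idx=0 pred=T actual=N -> ctr[0]=2
Ev 6: PC=2 idx=0 pred=T actual=T -> ctr[0]=3
Ev 7: PC=6 idx=0 pred=T actual=T -> ctr[0]=3
Ev 8: PC=0 idx=0 pred=T actual=T -> ctr[0]=3
Ev 9: PC=0 idx=0 pred=T actual=T -> ctr[0]=3
Ev 10: PC=5 idx=1 pred=T actual=T -> ctr[1]=3
Ev 11: PC=0 idx=0 pred=T actual=N -> ctr[0]=2
Ev 12: PC=2 idx=0 pred=T actual=T -> ctr[0]=3

Answer: T T T T T T T T T T T T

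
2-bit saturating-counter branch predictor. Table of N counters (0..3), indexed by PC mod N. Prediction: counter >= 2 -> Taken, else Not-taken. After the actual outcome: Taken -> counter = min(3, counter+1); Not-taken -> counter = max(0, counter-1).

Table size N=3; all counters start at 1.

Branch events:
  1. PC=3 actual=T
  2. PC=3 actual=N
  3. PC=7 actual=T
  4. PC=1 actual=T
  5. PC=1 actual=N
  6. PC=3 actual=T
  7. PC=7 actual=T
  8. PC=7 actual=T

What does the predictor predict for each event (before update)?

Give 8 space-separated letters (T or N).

Answer: N T N T T N T T

Derivation:
Ev 1: PC=3 idx=0 pred=N actual=T -> ctr[0]=2
Ev 2: PC=3 idx=0 pred=T actual=N -> ctr[0]=1
Ev 3: PC=7 idx=1 pred=N actual=T -> ctr[1]=2
Ev 4: PC=1 idx=1 pred=T actual=T -> ctr[1]=3
Ev 5: PC=1 idx=1 pred=T actual=N -> ctr[1]=2
Ev 6: PC=3 idx=0 pred=N actual=T -> ctr[0]=2
Ev 7: PC=7 idx=1 pred=T actual=T -> ctr[1]=3
Ev 8: PC=7 idx=1 pred=T actual=T -> ctr[1]=3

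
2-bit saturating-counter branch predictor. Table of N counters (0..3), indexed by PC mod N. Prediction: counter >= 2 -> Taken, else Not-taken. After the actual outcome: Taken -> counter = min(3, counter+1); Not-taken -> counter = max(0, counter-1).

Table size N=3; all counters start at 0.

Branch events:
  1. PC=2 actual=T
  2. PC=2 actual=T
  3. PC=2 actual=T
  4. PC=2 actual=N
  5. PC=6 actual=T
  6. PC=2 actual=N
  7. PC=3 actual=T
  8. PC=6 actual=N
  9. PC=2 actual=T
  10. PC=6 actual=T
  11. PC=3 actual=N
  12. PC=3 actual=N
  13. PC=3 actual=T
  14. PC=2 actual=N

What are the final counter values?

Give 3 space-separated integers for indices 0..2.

Answer: 1 0 1

Derivation:
Ev 1: PC=2 idx=2 pred=N actual=T -> ctr[2]=1
Ev 2: PC=2 idx=2 pred=N actual=T -> ctr[2]=2
Ev 3: PC=2 idx=2 pred=T actual=T -> ctr[2]=3
Ev 4: PC=2 idx=2 pred=T actual=N -> ctr[2]=2
Ev 5: PC=6 idx=0 pred=N actual=T -> ctr[0]=1
Ev 6: PC=2 idx=2 pred=T actual=N -> ctr[2]=1
Ev 7: PC=3 idx=0 pred=N actual=T -> ctr[0]=2
Ev 8: PC=6 idx=0 pred=T actual=N -> ctr[0]=1
Ev 9: PC=2 idx=2 pred=N actual=T -> ctr[2]=2
Ev 10: PC=6 idx=0 pred=N actual=T -> ctr[0]=2
Ev 11: PC=3 idx=0 pred=T actual=N -> ctr[0]=1
Ev 12: PC=3 idx=0 pred=N actual=N -> ctr[0]=0
Ev 13: PC=3 idx=0 pred=N actual=T -> ctr[0]=1
Ev 14: PC=2 idx=2 pred=T actual=N -> ctr[2]=1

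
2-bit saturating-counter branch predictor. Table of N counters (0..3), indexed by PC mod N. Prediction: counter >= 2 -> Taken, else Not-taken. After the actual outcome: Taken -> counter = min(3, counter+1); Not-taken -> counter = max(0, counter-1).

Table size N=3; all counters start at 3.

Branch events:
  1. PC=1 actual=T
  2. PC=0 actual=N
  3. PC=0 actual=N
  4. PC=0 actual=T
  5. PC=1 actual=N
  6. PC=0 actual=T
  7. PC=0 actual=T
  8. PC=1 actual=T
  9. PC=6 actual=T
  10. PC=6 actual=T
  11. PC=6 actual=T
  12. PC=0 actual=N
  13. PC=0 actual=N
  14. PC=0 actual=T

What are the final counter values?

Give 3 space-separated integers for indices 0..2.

Answer: 2 3 3

Derivation:
Ev 1: PC=1 idx=1 pred=T actual=T -> ctr[1]=3
Ev 2: PC=0 idx=0 pred=T actual=N -> ctr[0]=2
Ev 3: PC=0 idx=0 pred=T actual=N -> ctr[0]=1
Ev 4: PC=0 idx=0 pred=N actual=T -> ctr[0]=2
Ev 5: PC=1 idx=1 pred=T actual=N -> ctr[1]=2
Ev 6: PC=0 idx=0 pred=T actual=T -> ctr[0]=3
Ev 7: PC=0 idx=0 pred=T actual=T -> ctr[0]=3
Ev 8: PC=1 idx=1 pred=T actual=T -> ctr[1]=3
Ev 9: PC=6 idx=0 pred=T actual=T -> ctr[0]=3
Ev 10: PC=6 idx=0 pred=T actual=T -> ctr[0]=3
Ev 11: PC=6 idx=0 pred=T actual=T -> ctr[0]=3
Ev 12: PC=0 idx=0 pred=T actual=N -> ctr[0]=2
Ev 13: PC=0 idx=0 pred=T actual=N -> ctr[0]=1
Ev 14: PC=0 idx=0 pred=N actual=T -> ctr[0]=2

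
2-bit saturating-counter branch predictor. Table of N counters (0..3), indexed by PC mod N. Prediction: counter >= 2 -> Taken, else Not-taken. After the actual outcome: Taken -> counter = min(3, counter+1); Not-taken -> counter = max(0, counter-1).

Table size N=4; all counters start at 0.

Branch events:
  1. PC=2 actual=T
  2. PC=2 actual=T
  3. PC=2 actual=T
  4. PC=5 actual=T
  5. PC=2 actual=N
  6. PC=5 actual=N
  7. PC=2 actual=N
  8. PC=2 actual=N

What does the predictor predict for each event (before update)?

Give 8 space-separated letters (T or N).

Answer: N N T N T N T N

Derivation:
Ev 1: PC=2 idx=2 pred=N actual=T -> ctr[2]=1
Ev 2: PC=2 idx=2 pred=N actual=T -> ctr[2]=2
Ev 3: PC=2 idx=2 pred=T actual=T -> ctr[2]=3
Ev 4: PC=5 idx=1 pred=N actual=T -> ctr[1]=1
Ev 5: PC=2 idx=2 pred=T actual=N -> ctr[2]=2
Ev 6: PC=5 idx=1 pred=N actual=N -> ctr[1]=0
Ev 7: PC=2 idx=2 pred=T actual=N -> ctr[2]=1
Ev 8: PC=2 idx=2 pred=N actual=N -> ctr[2]=0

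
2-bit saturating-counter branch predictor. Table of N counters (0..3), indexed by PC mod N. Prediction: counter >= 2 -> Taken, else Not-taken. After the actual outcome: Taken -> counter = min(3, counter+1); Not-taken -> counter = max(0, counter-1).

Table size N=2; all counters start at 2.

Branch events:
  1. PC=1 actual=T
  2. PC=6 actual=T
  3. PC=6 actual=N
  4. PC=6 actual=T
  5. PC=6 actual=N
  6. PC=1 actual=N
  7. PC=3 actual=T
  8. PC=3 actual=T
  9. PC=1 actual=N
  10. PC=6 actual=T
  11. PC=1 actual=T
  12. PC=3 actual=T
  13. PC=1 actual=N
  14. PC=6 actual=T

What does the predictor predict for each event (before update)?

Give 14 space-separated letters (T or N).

Ev 1: PC=1 idx=1 pred=T actual=T -> ctr[1]=3
Ev 2: PC=6 idx=0 pred=T actual=T -> ctr[0]=3
Ev 3: PC=6 idx=0 pred=T actual=N -> ctr[0]=2
Ev 4: PC=6 idx=0 pred=T actual=T -> ctr[0]=3
Ev 5: PC=6 idx=0 pred=T actual=N -> ctr[0]=2
Ev 6: PC=1 idx=1 pred=T actual=N -> ctr[1]=2
Ev 7: PC=3 idx=1 pred=T actual=T -> ctr[1]=3
Ev 8: PC=3 idx=1 pred=T actual=T -> ctr[1]=3
Ev 9: PC=1 idx=1 pred=T actual=N -> ctr[1]=2
Ev 10: PC=6 idx=0 pred=T actual=T -> ctr[0]=3
Ev 11: PC=1 idx=1 pred=T actual=T -> ctr[1]=3
Ev 12: PC=3 idx=1 pred=T actual=T -> ctr[1]=3
Ev 13: PC=1 idx=1 pred=T actual=N -> ctr[1]=2
Ev 14: PC=6 idx=0 pred=T actual=T -> ctr[0]=3

Answer: T T T T T T T T T T T T T T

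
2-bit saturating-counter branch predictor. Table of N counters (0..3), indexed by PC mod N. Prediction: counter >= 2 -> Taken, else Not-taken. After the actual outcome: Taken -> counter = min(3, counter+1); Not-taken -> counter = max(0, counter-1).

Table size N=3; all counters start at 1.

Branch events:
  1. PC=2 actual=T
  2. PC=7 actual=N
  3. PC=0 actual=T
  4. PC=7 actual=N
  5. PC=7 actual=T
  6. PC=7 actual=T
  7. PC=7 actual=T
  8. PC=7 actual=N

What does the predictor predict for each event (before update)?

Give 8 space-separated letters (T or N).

Answer: N N N N N N T T

Derivation:
Ev 1: PC=2 idx=2 pred=N actual=T -> ctr[2]=2
Ev 2: PC=7 idx=1 pred=N actual=N -> ctr[1]=0
Ev 3: PC=0 idx=0 pred=N actual=T -> ctr[0]=2
Ev 4: PC=7 idx=1 pred=N actual=N -> ctr[1]=0
Ev 5: PC=7 idx=1 pred=N actual=T -> ctr[1]=1
Ev 6: PC=7 idx=1 pred=N actual=T -> ctr[1]=2
Ev 7: PC=7 idx=1 pred=T actual=T -> ctr[1]=3
Ev 8: PC=7 idx=1 pred=T actual=N -> ctr[1]=2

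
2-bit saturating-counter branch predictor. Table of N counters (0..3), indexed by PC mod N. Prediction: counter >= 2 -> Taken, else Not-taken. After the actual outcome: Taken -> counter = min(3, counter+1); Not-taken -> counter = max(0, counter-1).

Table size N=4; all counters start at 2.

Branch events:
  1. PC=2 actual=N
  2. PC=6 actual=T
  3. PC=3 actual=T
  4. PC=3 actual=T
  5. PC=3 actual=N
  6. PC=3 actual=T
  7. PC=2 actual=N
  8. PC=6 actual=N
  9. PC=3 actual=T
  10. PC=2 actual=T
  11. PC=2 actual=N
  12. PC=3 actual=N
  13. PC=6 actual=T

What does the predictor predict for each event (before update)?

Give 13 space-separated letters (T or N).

Ev 1: PC=2 idx=2 pred=T actual=N -> ctr[2]=1
Ev 2: PC=6 idx=2 pred=N actual=T -> ctr[2]=2
Ev 3: PC=3 idx=3 pred=T actual=T -> ctr[3]=3
Ev 4: PC=3 idx=3 pred=T actual=T -> ctr[3]=3
Ev 5: PC=3 idx=3 pred=T actual=N -> ctr[3]=2
Ev 6: PC=3 idx=3 pred=T actual=T -> ctr[3]=3
Ev 7: PC=2 idx=2 pred=T actual=N -> ctr[2]=1
Ev 8: PC=6 idx=2 pred=N actual=N -> ctr[2]=0
Ev 9: PC=3 idx=3 pred=T actual=T -> ctr[3]=3
Ev 10: PC=2 idx=2 pred=N actual=T -> ctr[2]=1
Ev 11: PC=2 idx=2 pred=N actual=N -> ctr[2]=0
Ev 12: PC=3 idx=3 pred=T actual=N -> ctr[3]=2
Ev 13: PC=6 idx=2 pred=N actual=T -> ctr[2]=1

Answer: T N T T T T T N T N N T N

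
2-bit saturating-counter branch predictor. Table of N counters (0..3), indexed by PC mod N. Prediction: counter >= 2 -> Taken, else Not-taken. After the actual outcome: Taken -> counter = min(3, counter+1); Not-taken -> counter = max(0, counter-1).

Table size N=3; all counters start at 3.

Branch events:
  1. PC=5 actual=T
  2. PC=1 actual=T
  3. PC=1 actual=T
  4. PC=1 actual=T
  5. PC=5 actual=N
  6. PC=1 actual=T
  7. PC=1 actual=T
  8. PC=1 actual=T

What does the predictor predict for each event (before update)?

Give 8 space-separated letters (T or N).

Answer: T T T T T T T T

Derivation:
Ev 1: PC=5 idx=2 pred=T actual=T -> ctr[2]=3
Ev 2: PC=1 idx=1 pred=T actual=T -> ctr[1]=3
Ev 3: PC=1 idx=1 pred=T actual=T -> ctr[1]=3
Ev 4: PC=1 idx=1 pred=T actual=T -> ctr[1]=3
Ev 5: PC=5 idx=2 pred=T actual=N -> ctr[2]=2
Ev 6: PC=1 idx=1 pred=T actual=T -> ctr[1]=3
Ev 7: PC=1 idx=1 pred=T actual=T -> ctr[1]=3
Ev 8: PC=1 idx=1 pred=T actual=T -> ctr[1]=3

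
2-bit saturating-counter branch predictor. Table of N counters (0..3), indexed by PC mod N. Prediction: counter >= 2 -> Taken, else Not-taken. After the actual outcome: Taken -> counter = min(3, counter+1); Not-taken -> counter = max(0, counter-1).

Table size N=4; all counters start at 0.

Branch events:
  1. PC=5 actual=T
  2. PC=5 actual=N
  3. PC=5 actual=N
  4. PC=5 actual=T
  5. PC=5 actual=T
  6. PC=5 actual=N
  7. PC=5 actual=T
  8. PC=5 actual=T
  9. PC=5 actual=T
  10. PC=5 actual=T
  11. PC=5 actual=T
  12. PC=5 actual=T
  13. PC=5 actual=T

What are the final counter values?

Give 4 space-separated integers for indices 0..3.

Answer: 0 3 0 0

Derivation:
Ev 1: PC=5 idx=1 pred=N actual=T -> ctr[1]=1
Ev 2: PC=5 idx=1 pred=N actual=N -> ctr[1]=0
Ev 3: PC=5 idx=1 pred=N actual=N -> ctr[1]=0
Ev 4: PC=5 idx=1 pred=N actual=T -> ctr[1]=1
Ev 5: PC=5 idx=1 pred=N actual=T -> ctr[1]=2
Ev 6: PC=5 idx=1 pred=T actual=N -> ctr[1]=1
Ev 7: PC=5 idx=1 pred=N actual=T -> ctr[1]=2
Ev 8: PC=5 idx=1 pred=T actual=T -> ctr[1]=3
Ev 9: PC=5 idx=1 pred=T actual=T -> ctr[1]=3
Ev 10: PC=5 idx=1 pred=T actual=T -> ctr[1]=3
Ev 11: PC=5 idx=1 pred=T actual=T -> ctr[1]=3
Ev 12: PC=5 idx=1 pred=T actual=T -> ctr[1]=3
Ev 13: PC=5 idx=1 pred=T actual=T -> ctr[1]=3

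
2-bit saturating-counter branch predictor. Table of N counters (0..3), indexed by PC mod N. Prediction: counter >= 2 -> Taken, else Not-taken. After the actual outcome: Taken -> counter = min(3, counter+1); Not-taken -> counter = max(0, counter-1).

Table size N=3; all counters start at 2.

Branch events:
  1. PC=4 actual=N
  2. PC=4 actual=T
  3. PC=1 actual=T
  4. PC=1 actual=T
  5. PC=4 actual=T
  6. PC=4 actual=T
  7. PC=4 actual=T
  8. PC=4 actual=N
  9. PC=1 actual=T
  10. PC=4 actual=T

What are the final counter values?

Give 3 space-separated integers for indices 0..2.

Ev 1: PC=4 idx=1 pred=T actual=N -> ctr[1]=1
Ev 2: PC=4 idx=1 pred=N actual=T -> ctr[1]=2
Ev 3: PC=1 idx=1 pred=T actual=T -> ctr[1]=3
Ev 4: PC=1 idx=1 pred=T actual=T -> ctr[1]=3
Ev 5: PC=4 idx=1 pred=T actual=T -> ctr[1]=3
Ev 6: PC=4 idx=1 pred=T actual=T -> ctr[1]=3
Ev 7: PC=4 idx=1 pred=T actual=T -> ctr[1]=3
Ev 8: PC=4 idx=1 pred=T actual=N -> ctr[1]=2
Ev 9: PC=1 idx=1 pred=T actual=T -> ctr[1]=3
Ev 10: PC=4 idx=1 pred=T actual=T -> ctr[1]=3

Answer: 2 3 2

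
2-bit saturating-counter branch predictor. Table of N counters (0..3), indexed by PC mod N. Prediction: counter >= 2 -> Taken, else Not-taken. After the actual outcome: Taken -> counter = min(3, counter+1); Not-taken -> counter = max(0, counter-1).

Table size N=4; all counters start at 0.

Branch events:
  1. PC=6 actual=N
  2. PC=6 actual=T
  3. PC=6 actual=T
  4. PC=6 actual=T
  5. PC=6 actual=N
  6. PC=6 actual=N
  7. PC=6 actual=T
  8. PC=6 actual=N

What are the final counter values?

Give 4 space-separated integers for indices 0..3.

Ev 1: PC=6 idx=2 pred=N actual=N -> ctr[2]=0
Ev 2: PC=6 idx=2 pred=N actual=T -> ctr[2]=1
Ev 3: PC=6 idx=2 pred=N actual=T -> ctr[2]=2
Ev 4: PC=6 idx=2 pred=T actual=T -> ctr[2]=3
Ev 5: PC=6 idx=2 pred=T actual=N -> ctr[2]=2
Ev 6: PC=6 idx=2 pred=T actual=N -> ctr[2]=1
Ev 7: PC=6 idx=2 pred=N actual=T -> ctr[2]=2
Ev 8: PC=6 idx=2 pred=T actual=N -> ctr[2]=1

Answer: 0 0 1 0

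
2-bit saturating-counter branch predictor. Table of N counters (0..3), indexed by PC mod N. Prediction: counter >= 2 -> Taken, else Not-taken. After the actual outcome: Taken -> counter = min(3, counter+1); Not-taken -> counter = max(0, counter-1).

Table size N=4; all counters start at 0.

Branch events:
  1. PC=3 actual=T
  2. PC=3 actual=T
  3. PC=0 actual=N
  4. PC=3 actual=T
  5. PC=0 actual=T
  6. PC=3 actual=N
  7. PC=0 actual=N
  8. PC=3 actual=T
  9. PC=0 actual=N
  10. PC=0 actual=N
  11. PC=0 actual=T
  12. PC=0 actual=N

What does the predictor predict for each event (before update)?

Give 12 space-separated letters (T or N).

Ev 1: PC=3 idx=3 pred=N actual=T -> ctr[3]=1
Ev 2: PC=3 idx=3 pred=N actual=T -> ctr[3]=2
Ev 3: PC=0 idx=0 pred=N actual=N -> ctr[0]=0
Ev 4: PC=3 idx=3 pred=T actual=T -> ctr[3]=3
Ev 5: PC=0 idx=0 pred=N actual=T -> ctr[0]=1
Ev 6: PC=3 idx=3 pred=T actual=N -> ctr[3]=2
Ev 7: PC=0 idx=0 pred=N actual=N -> ctr[0]=0
Ev 8: PC=3 idx=3 pred=T actual=T -> ctr[3]=3
Ev 9: PC=0 idx=0 pred=N actual=N -> ctr[0]=0
Ev 10: PC=0 idx=0 pred=N actual=N -> ctr[0]=0
Ev 11: PC=0 idx=0 pred=N actual=T -> ctr[0]=1
Ev 12: PC=0 idx=0 pred=N actual=N -> ctr[0]=0

Answer: N N N T N T N T N N N N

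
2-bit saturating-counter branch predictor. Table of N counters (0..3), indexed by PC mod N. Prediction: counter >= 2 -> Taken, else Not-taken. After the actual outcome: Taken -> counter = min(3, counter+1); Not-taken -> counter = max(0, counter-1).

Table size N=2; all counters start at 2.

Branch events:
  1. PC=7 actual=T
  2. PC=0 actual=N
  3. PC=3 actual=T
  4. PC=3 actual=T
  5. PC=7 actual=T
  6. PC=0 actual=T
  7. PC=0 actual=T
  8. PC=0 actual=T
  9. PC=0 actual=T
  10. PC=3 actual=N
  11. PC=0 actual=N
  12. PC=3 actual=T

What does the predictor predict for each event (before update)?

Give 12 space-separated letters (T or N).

Answer: T T T T T N T T T T T T

Derivation:
Ev 1: PC=7 idx=1 pred=T actual=T -> ctr[1]=3
Ev 2: PC=0 idx=0 pred=T actual=N -> ctr[0]=1
Ev 3: PC=3 idx=1 pred=T actual=T -> ctr[1]=3
Ev 4: PC=3 idx=1 pred=T actual=T -> ctr[1]=3
Ev 5: PC=7 idx=1 pred=T actual=T -> ctr[1]=3
Ev 6: PC=0 idx=0 pred=N actual=T -> ctr[0]=2
Ev 7: PC=0 idx=0 pred=T actual=T -> ctr[0]=3
Ev 8: PC=0 idx=0 pred=T actual=T -> ctr[0]=3
Ev 9: PC=0 idx=0 pred=T actual=T -> ctr[0]=3
Ev 10: PC=3 idx=1 pred=T actual=N -> ctr[1]=2
Ev 11: PC=0 idx=0 pred=T actual=N -> ctr[0]=2
Ev 12: PC=3 idx=1 pred=T actual=T -> ctr[1]=3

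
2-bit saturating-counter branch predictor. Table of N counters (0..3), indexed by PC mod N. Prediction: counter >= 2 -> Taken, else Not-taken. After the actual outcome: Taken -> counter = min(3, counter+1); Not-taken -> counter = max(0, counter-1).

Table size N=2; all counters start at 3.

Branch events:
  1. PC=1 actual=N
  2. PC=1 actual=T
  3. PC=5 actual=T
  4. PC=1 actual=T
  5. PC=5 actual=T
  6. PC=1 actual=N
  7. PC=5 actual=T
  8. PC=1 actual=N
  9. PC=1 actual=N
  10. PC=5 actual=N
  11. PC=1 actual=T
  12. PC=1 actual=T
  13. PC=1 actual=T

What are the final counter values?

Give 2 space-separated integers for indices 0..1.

Answer: 3 3

Derivation:
Ev 1: PC=1 idx=1 pred=T actual=N -> ctr[1]=2
Ev 2: PC=1 idx=1 pred=T actual=T -> ctr[1]=3
Ev 3: PC=5 idx=1 pred=T actual=T -> ctr[1]=3
Ev 4: PC=1 idx=1 pred=T actual=T -> ctr[1]=3
Ev 5: PC=5 idx=1 pred=T actual=T -> ctr[1]=3
Ev 6: PC=1 idx=1 pred=T actual=N -> ctr[1]=2
Ev 7: PC=5 idx=1 pred=T actual=T -> ctr[1]=3
Ev 8: PC=1 idx=1 pred=T actual=N -> ctr[1]=2
Ev 9: PC=1 idx=1 pred=T actual=N -> ctr[1]=1
Ev 10: PC=5 idx=1 pred=N actual=N -> ctr[1]=0
Ev 11: PC=1 idx=1 pred=N actual=T -> ctr[1]=1
Ev 12: PC=1 idx=1 pred=N actual=T -> ctr[1]=2
Ev 13: PC=1 idx=1 pred=T actual=T -> ctr[1]=3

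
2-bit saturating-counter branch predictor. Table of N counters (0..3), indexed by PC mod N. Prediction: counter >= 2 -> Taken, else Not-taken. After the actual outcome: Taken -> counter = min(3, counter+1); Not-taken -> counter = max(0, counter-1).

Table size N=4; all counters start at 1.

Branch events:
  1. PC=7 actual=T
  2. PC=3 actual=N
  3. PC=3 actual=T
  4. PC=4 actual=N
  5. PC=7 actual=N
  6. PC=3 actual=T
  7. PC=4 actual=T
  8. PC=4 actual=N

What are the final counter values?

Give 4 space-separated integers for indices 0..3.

Answer: 0 1 1 2

Derivation:
Ev 1: PC=7 idx=3 pred=N actual=T -> ctr[3]=2
Ev 2: PC=3 idx=3 pred=T actual=N -> ctr[3]=1
Ev 3: PC=3 idx=3 pred=N actual=T -> ctr[3]=2
Ev 4: PC=4 idx=0 pred=N actual=N -> ctr[0]=0
Ev 5: PC=7 idx=3 pred=T actual=N -> ctr[3]=1
Ev 6: PC=3 idx=3 pred=N actual=T -> ctr[3]=2
Ev 7: PC=4 idx=0 pred=N actual=T -> ctr[0]=1
Ev 8: PC=4 idx=0 pred=N actual=N -> ctr[0]=0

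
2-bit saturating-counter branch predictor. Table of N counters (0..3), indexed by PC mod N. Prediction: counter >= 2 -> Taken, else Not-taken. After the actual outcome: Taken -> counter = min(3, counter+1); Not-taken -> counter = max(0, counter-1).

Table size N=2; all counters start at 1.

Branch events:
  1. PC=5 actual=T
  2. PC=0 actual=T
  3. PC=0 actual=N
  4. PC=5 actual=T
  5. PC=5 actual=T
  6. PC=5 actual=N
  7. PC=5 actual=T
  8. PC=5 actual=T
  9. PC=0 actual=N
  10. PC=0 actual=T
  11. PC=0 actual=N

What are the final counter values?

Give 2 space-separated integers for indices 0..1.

Ev 1: PC=5 idx=1 pred=N actual=T -> ctr[1]=2
Ev 2: PC=0 idx=0 pred=N actual=T -> ctr[0]=2
Ev 3: PC=0 idx=0 pred=T actual=N -> ctr[0]=1
Ev 4: PC=5 idx=1 pred=T actual=T -> ctr[1]=3
Ev 5: PC=5 idx=1 pred=T actual=T -> ctr[1]=3
Ev 6: PC=5 idx=1 pred=T actual=N -> ctr[1]=2
Ev 7: PC=5 idx=1 pred=T actual=T -> ctr[1]=3
Ev 8: PC=5 idx=1 pred=T actual=T -> ctr[1]=3
Ev 9: PC=0 idx=0 pred=N actual=N -> ctr[0]=0
Ev 10: PC=0 idx=0 pred=N actual=T -> ctr[0]=1
Ev 11: PC=0 idx=0 pred=N actual=N -> ctr[0]=0

Answer: 0 3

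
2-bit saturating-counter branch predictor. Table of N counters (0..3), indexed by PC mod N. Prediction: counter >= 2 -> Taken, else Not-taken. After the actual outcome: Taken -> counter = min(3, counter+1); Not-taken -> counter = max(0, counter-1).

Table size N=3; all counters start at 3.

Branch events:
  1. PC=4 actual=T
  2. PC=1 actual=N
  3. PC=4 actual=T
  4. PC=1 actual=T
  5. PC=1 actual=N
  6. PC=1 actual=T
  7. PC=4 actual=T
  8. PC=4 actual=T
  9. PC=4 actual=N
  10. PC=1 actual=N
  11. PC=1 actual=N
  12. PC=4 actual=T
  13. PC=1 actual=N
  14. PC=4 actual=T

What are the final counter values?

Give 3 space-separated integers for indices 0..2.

Ev 1: PC=4 idx=1 pred=T actual=T -> ctr[1]=3
Ev 2: PC=1 idx=1 pred=T actual=N -> ctr[1]=2
Ev 3: PC=4 idx=1 pred=T actual=T -> ctr[1]=3
Ev 4: PC=1 idx=1 pred=T actual=T -> ctr[1]=3
Ev 5: PC=1 idx=1 pred=T actual=N -> ctr[1]=2
Ev 6: PC=1 idx=1 pred=T actual=T -> ctr[1]=3
Ev 7: PC=4 idx=1 pred=T actual=T -> ctr[1]=3
Ev 8: PC=4 idx=1 pred=T actual=T -> ctr[1]=3
Ev 9: PC=4 idx=1 pred=T actual=N -> ctr[1]=2
Ev 10: PC=1 idx=1 pred=T actual=N -> ctr[1]=1
Ev 11: PC=1 idx=1 pred=N actual=N -> ctr[1]=0
Ev 12: PC=4 idx=1 pred=N actual=T -> ctr[1]=1
Ev 13: PC=1 idx=1 pred=N actual=N -> ctr[1]=0
Ev 14: PC=4 idx=1 pred=N actual=T -> ctr[1]=1

Answer: 3 1 3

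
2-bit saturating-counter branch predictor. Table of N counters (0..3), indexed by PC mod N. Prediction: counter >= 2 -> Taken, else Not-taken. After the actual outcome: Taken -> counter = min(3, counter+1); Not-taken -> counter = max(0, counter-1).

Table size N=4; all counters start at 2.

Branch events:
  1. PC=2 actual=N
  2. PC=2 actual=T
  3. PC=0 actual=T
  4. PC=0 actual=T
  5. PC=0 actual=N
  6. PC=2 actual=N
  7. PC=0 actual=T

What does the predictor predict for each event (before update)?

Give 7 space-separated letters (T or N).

Ev 1: PC=2 idx=2 pred=T actual=N -> ctr[2]=1
Ev 2: PC=2 idx=2 pred=N actual=T -> ctr[2]=2
Ev 3: PC=0 idx=0 pred=T actual=T -> ctr[0]=3
Ev 4: PC=0 idx=0 pred=T actual=T -> ctr[0]=3
Ev 5: PC=0 idx=0 pred=T actual=N -> ctr[0]=2
Ev 6: PC=2 idx=2 pred=T actual=N -> ctr[2]=1
Ev 7: PC=0 idx=0 pred=T actual=T -> ctr[0]=3

Answer: T N T T T T T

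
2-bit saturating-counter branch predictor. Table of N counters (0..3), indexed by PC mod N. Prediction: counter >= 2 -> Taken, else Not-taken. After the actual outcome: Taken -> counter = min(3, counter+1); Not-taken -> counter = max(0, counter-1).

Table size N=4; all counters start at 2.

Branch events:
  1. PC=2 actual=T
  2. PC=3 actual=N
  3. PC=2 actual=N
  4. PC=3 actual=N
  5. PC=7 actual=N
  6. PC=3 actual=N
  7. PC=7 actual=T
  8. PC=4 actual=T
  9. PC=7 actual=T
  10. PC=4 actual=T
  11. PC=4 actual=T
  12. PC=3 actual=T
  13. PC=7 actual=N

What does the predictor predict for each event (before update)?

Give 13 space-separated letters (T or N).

Ev 1: PC=2 idx=2 pred=T actual=T -> ctr[2]=3
Ev 2: PC=3 idx=3 pred=T actual=N -> ctr[3]=1
Ev 3: PC=2 idx=2 pred=T actual=N -> ctr[2]=2
Ev 4: PC=3 idx=3 pred=N actual=N -> ctr[3]=0
Ev 5: PC=7 idx=3 pred=N actual=N -> ctr[3]=0
Ev 6: PC=3 idx=3 pred=N actual=N -> ctr[3]=0
Ev 7: PC=7 idx=3 pred=N actual=T -> ctr[3]=1
Ev 8: PC=4 idx=0 pred=T actual=T -> ctr[0]=3
Ev 9: PC=7 idx=3 pred=N actual=T -> ctr[3]=2
Ev 10: PC=4 idx=0 pred=T actual=T -> ctr[0]=3
Ev 11: PC=4 idx=0 pred=T actual=T -> ctr[0]=3
Ev 12: PC=3 idx=3 pred=T actual=T -> ctr[3]=3
Ev 13: PC=7 idx=3 pred=T actual=N -> ctr[3]=2

Answer: T T T N N N N T N T T T T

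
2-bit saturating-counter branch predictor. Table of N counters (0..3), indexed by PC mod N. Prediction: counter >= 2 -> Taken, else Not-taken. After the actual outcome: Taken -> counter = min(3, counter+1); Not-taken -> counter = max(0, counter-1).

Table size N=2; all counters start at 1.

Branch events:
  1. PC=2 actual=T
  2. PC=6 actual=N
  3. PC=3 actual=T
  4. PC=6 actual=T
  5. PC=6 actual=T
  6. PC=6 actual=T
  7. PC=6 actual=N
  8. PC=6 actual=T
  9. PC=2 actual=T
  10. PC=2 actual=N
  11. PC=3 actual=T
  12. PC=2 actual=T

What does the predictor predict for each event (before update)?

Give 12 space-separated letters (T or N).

Answer: N T N N T T T T T T T T

Derivation:
Ev 1: PC=2 idx=0 pred=N actual=T -> ctr[0]=2
Ev 2: PC=6 idx=0 pred=T actual=N -> ctr[0]=1
Ev 3: PC=3 idx=1 pred=N actual=T -> ctr[1]=2
Ev 4: PC=6 idx=0 pred=N actual=T -> ctr[0]=2
Ev 5: PC=6 idx=0 pred=T actual=T -> ctr[0]=3
Ev 6: PC=6 idx=0 pred=T actual=T -> ctr[0]=3
Ev 7: PC=6 idx=0 pred=T actual=N -> ctr[0]=2
Ev 8: PC=6 idx=0 pred=T actual=T -> ctr[0]=3
Ev 9: PC=2 idx=0 pred=T actual=T -> ctr[0]=3
Ev 10: PC=2 idx=0 pred=T actual=N -> ctr[0]=2
Ev 11: PC=3 idx=1 pred=T actual=T -> ctr[1]=3
Ev 12: PC=2 idx=0 pred=T actual=T -> ctr[0]=3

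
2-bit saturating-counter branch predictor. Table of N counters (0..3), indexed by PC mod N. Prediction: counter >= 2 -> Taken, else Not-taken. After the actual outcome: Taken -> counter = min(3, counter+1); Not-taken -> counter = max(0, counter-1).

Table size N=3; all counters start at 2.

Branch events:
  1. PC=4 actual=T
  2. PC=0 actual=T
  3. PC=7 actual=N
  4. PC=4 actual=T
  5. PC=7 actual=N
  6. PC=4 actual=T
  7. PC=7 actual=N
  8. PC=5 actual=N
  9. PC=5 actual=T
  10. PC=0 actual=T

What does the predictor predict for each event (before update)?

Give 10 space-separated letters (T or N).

Answer: T T T T T T T T N T

Derivation:
Ev 1: PC=4 idx=1 pred=T actual=T -> ctr[1]=3
Ev 2: PC=0 idx=0 pred=T actual=T -> ctr[0]=3
Ev 3: PC=7 idx=1 pred=T actual=N -> ctr[1]=2
Ev 4: PC=4 idx=1 pred=T actual=T -> ctr[1]=3
Ev 5: PC=7 idx=1 pred=T actual=N -> ctr[1]=2
Ev 6: PC=4 idx=1 pred=T actual=T -> ctr[1]=3
Ev 7: PC=7 idx=1 pred=T actual=N -> ctr[1]=2
Ev 8: PC=5 idx=2 pred=T actual=N -> ctr[2]=1
Ev 9: PC=5 idx=2 pred=N actual=T -> ctr[2]=2
Ev 10: PC=0 idx=0 pred=T actual=T -> ctr[0]=3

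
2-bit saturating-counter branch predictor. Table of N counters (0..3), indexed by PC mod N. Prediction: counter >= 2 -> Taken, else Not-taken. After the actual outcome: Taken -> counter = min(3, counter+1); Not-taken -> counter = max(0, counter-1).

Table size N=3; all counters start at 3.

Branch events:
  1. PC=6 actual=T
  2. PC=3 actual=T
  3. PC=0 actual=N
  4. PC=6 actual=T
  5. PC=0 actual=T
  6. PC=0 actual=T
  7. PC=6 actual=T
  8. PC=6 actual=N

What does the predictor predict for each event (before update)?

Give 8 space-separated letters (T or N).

Answer: T T T T T T T T

Derivation:
Ev 1: PC=6 idx=0 pred=T actual=T -> ctr[0]=3
Ev 2: PC=3 idx=0 pred=T actual=T -> ctr[0]=3
Ev 3: PC=0 idx=0 pred=T actual=N -> ctr[0]=2
Ev 4: PC=6 idx=0 pred=T actual=T -> ctr[0]=3
Ev 5: PC=0 idx=0 pred=T actual=T -> ctr[0]=3
Ev 6: PC=0 idx=0 pred=T actual=T -> ctr[0]=3
Ev 7: PC=6 idx=0 pred=T actual=T -> ctr[0]=3
Ev 8: PC=6 idx=0 pred=T actual=N -> ctr[0]=2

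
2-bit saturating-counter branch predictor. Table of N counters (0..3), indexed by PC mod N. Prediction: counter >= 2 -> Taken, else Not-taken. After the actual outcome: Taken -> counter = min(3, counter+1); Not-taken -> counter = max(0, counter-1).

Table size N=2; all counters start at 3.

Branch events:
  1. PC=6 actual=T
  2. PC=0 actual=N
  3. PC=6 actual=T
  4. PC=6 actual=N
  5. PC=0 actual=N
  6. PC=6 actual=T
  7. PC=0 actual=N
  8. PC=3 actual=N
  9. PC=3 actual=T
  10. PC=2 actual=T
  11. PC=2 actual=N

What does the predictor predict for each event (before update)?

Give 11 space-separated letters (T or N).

Ev 1: PC=6 idx=0 pred=T actual=T -> ctr[0]=3
Ev 2: PC=0 idx=0 pred=T actual=N -> ctr[0]=2
Ev 3: PC=6 idx=0 pred=T actual=T -> ctr[0]=3
Ev 4: PC=6 idx=0 pred=T actual=N -> ctr[0]=2
Ev 5: PC=0 idx=0 pred=T actual=N -> ctr[0]=1
Ev 6: PC=6 idx=0 pred=N actual=T -> ctr[0]=2
Ev 7: PC=0 idx=0 pred=T actual=N -> ctr[0]=1
Ev 8: PC=3 idx=1 pred=T actual=N -> ctr[1]=2
Ev 9: PC=3 idx=1 pred=T actual=T -> ctr[1]=3
Ev 10: PC=2 idx=0 pred=N actual=T -> ctr[0]=2
Ev 11: PC=2 idx=0 pred=T actual=N -> ctr[0]=1

Answer: T T T T T N T T T N T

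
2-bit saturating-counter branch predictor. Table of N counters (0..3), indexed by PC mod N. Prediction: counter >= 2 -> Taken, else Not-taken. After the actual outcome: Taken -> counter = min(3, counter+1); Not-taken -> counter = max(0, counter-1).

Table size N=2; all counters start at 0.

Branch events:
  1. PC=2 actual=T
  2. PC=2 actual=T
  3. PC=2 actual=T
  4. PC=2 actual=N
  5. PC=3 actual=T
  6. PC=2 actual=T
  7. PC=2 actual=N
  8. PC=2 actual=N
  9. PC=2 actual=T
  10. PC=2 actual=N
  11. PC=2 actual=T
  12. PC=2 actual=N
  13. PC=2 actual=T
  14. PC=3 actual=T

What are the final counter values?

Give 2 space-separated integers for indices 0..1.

Ev 1: PC=2 idx=0 pred=N actual=T -> ctr[0]=1
Ev 2: PC=2 idx=0 pred=N actual=T -> ctr[0]=2
Ev 3: PC=2 idx=0 pred=T actual=T -> ctr[0]=3
Ev 4: PC=2 idx=0 pred=T actual=N -> ctr[0]=2
Ev 5: PC=3 idx=1 pred=N actual=T -> ctr[1]=1
Ev 6: PC=2 idx=0 pred=T actual=T -> ctr[0]=3
Ev 7: PC=2 idx=0 pred=T actual=N -> ctr[0]=2
Ev 8: PC=2 idx=0 pred=T actual=N -> ctr[0]=1
Ev 9: PC=2 idx=0 pred=N actual=T -> ctr[0]=2
Ev 10: PC=2 idx=0 pred=T actual=N -> ctr[0]=1
Ev 11: PC=2 idx=0 pred=N actual=T -> ctr[0]=2
Ev 12: PC=2 idx=0 pred=T actual=N -> ctr[0]=1
Ev 13: PC=2 idx=0 pred=N actual=T -> ctr[0]=2
Ev 14: PC=3 idx=1 pred=N actual=T -> ctr[1]=2

Answer: 2 2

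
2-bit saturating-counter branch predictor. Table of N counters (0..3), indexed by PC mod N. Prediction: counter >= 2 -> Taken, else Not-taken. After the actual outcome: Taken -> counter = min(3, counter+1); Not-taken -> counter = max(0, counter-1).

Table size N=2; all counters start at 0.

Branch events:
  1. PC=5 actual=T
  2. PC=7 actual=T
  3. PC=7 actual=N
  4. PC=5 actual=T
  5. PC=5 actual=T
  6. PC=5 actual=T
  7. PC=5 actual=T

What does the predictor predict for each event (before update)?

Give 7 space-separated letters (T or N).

Answer: N N T N T T T

Derivation:
Ev 1: PC=5 idx=1 pred=N actual=T -> ctr[1]=1
Ev 2: PC=7 idx=1 pred=N actual=T -> ctr[1]=2
Ev 3: PC=7 idx=1 pred=T actual=N -> ctr[1]=1
Ev 4: PC=5 idx=1 pred=N actual=T -> ctr[1]=2
Ev 5: PC=5 idx=1 pred=T actual=T -> ctr[1]=3
Ev 6: PC=5 idx=1 pred=T actual=T -> ctr[1]=3
Ev 7: PC=5 idx=1 pred=T actual=T -> ctr[1]=3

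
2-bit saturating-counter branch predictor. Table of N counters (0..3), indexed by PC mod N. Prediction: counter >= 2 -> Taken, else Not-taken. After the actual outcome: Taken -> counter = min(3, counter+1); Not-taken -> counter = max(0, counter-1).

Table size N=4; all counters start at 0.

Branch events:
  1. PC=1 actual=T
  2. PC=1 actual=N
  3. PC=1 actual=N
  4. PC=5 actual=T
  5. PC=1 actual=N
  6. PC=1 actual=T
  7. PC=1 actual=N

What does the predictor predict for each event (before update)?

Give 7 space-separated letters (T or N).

Ev 1: PC=1 idx=1 pred=N actual=T -> ctr[1]=1
Ev 2: PC=1 idx=1 pred=N actual=N -> ctr[1]=0
Ev 3: PC=1 idx=1 pred=N actual=N -> ctr[1]=0
Ev 4: PC=5 idx=1 pred=N actual=T -> ctr[1]=1
Ev 5: PC=1 idx=1 pred=N actual=N -> ctr[1]=0
Ev 6: PC=1 idx=1 pred=N actual=T -> ctr[1]=1
Ev 7: PC=1 idx=1 pred=N actual=N -> ctr[1]=0

Answer: N N N N N N N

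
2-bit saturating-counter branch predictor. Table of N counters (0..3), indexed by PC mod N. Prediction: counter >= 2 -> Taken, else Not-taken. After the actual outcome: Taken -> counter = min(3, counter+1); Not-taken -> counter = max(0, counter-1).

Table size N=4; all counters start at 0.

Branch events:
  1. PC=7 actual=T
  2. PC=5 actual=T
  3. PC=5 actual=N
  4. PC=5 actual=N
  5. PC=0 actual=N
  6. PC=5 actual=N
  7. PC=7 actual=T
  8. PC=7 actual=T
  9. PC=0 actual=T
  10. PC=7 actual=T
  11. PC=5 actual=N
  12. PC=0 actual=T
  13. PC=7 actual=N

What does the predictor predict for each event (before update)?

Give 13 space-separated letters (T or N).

Ev 1: PC=7 idx=3 pred=N actual=T -> ctr[3]=1
Ev 2: PC=5 idx=1 pred=N actual=T -> ctr[1]=1
Ev 3: PC=5 idx=1 pred=N actual=N -> ctr[1]=0
Ev 4: PC=5 idx=1 pred=N actual=N -> ctr[1]=0
Ev 5: PC=0 idx=0 pred=N actual=N -> ctr[0]=0
Ev 6: PC=5 idx=1 pred=N actual=N -> ctr[1]=0
Ev 7: PC=7 idx=3 pred=N actual=T -> ctr[3]=2
Ev 8: PC=7 idx=3 pred=T actual=T -> ctr[3]=3
Ev 9: PC=0 idx=0 pred=N actual=T -> ctr[0]=1
Ev 10: PC=7 idx=3 pred=T actual=T -> ctr[3]=3
Ev 11: PC=5 idx=1 pred=N actual=N -> ctr[1]=0
Ev 12: PC=0 idx=0 pred=N actual=T -> ctr[0]=2
Ev 13: PC=7 idx=3 pred=T actual=N -> ctr[3]=2

Answer: N N N N N N N T N T N N T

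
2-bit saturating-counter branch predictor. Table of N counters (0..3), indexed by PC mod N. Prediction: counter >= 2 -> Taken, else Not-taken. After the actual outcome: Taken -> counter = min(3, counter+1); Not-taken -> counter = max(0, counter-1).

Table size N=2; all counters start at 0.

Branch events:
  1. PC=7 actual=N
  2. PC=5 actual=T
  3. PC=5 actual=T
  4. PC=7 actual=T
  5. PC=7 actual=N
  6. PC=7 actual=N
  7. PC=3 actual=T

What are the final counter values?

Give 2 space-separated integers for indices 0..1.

Ev 1: PC=7 idx=1 pred=N actual=N -> ctr[1]=0
Ev 2: PC=5 idx=1 pred=N actual=T -> ctr[1]=1
Ev 3: PC=5 idx=1 pred=N actual=T -> ctr[1]=2
Ev 4: PC=7 idx=1 pred=T actual=T -> ctr[1]=3
Ev 5: PC=7 idx=1 pred=T actual=N -> ctr[1]=2
Ev 6: PC=7 idx=1 pred=T actual=N -> ctr[1]=1
Ev 7: PC=3 idx=1 pred=N actual=T -> ctr[1]=2

Answer: 0 2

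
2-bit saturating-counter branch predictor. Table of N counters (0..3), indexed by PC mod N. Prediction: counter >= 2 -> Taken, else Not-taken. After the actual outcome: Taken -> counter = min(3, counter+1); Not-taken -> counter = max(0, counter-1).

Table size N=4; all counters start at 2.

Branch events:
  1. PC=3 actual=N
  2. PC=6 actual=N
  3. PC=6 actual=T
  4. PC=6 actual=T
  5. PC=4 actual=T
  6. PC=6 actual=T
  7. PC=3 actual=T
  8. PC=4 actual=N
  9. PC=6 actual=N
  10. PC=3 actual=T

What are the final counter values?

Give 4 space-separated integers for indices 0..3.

Answer: 2 2 2 3

Derivation:
Ev 1: PC=3 idx=3 pred=T actual=N -> ctr[3]=1
Ev 2: PC=6 idx=2 pred=T actual=N -> ctr[2]=1
Ev 3: PC=6 idx=2 pred=N actual=T -> ctr[2]=2
Ev 4: PC=6 idx=2 pred=T actual=T -> ctr[2]=3
Ev 5: PC=4 idx=0 pred=T actual=T -> ctr[0]=3
Ev 6: PC=6 idx=2 pred=T actual=T -> ctr[2]=3
Ev 7: PC=3 idx=3 pred=N actual=T -> ctr[3]=2
Ev 8: PC=4 idx=0 pred=T actual=N -> ctr[0]=2
Ev 9: PC=6 idx=2 pred=T actual=N -> ctr[2]=2
Ev 10: PC=3 idx=3 pred=T actual=T -> ctr[3]=3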